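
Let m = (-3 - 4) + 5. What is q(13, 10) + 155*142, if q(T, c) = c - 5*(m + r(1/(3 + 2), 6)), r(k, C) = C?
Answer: 22000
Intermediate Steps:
m = -2 (m = -7 + 5 = -2)
q(T, c) = -20 + c (q(T, c) = c - 5*(-2 + 6) = c - 5*4 = c - 20 = -20 + c)
q(13, 10) + 155*142 = (-20 + 10) + 155*142 = -10 + 22010 = 22000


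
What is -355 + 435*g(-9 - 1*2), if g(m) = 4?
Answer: 1385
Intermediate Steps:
-355 + 435*g(-9 - 1*2) = -355 + 435*4 = -355 + 1740 = 1385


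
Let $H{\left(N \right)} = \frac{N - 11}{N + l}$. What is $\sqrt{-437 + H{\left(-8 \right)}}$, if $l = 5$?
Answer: $\frac{2 i \sqrt{969}}{3} \approx 20.753 i$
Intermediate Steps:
$H{\left(N \right)} = \frac{-11 + N}{5 + N}$ ($H{\left(N \right)} = \frac{N - 11}{N + 5} = \frac{-11 + N}{5 + N}$)
$\sqrt{-437 + H{\left(-8 \right)}} = \sqrt{-437 + \frac{-11 - 8}{5 - 8}} = \sqrt{-437 + \frac{1}{-3} \left(-19\right)} = \sqrt{-437 - - \frac{19}{3}} = \sqrt{-437 + \frac{19}{3}} = \sqrt{- \frac{1292}{3}} = \frac{2 i \sqrt{969}}{3}$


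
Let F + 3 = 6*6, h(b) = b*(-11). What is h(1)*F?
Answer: -363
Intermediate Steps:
h(b) = -11*b
F = 33 (F = -3 + 6*6 = -3 + 36 = 33)
h(1)*F = -11*1*33 = -11*33 = -363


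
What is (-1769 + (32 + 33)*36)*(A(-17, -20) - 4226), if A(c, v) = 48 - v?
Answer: -2374218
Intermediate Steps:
(-1769 + (32 + 33)*36)*(A(-17, -20) - 4226) = (-1769 + (32 + 33)*36)*((48 - 1*(-20)) - 4226) = (-1769 + 65*36)*((48 + 20) - 4226) = (-1769 + 2340)*(68 - 4226) = 571*(-4158) = -2374218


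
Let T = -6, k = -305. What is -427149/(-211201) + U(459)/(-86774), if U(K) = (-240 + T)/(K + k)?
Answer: 2854063881825/1411160179198 ≈ 2.0225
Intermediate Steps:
U(K) = -246/(-305 + K) (U(K) = (-240 - 6)/(K - 305) = -246/(-305 + K))
-427149/(-211201) + U(459)/(-86774) = -427149/(-211201) - 246/(-305 + 459)/(-86774) = -427149*(-1/211201) - 246/154*(-1/86774) = 427149/211201 - 246*1/154*(-1/86774) = 427149/211201 - 123/77*(-1/86774) = 427149/211201 + 123/6681598 = 2854063881825/1411160179198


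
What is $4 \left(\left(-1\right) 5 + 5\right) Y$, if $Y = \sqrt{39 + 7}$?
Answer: $0$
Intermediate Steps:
$Y = \sqrt{46} \approx 6.7823$
$4 \left(\left(-1\right) 5 + 5\right) Y = 4 \left(\left(-1\right) 5 + 5\right) \sqrt{46} = 4 \left(-5 + 5\right) \sqrt{46} = 4 \cdot 0 \sqrt{46} = 0 \sqrt{46} = 0$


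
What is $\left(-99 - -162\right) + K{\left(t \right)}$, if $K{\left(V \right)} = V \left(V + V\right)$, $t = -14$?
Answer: $455$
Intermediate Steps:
$K{\left(V \right)} = 2 V^{2}$ ($K{\left(V \right)} = V 2 V = 2 V^{2}$)
$\left(-99 - -162\right) + K{\left(t \right)} = \left(-99 - -162\right) + 2 \left(-14\right)^{2} = \left(-99 + 162\right) + 2 \cdot 196 = 63 + 392 = 455$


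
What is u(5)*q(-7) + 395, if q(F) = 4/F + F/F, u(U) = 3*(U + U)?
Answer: 2855/7 ≈ 407.86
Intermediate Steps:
u(U) = 6*U (u(U) = 3*(2*U) = 6*U)
q(F) = 1 + 4/F (q(F) = 4/F + 1 = 1 + 4/F)
u(5)*q(-7) + 395 = (6*5)*((4 - 7)/(-7)) + 395 = 30*(-1/7*(-3)) + 395 = 30*(3/7) + 395 = 90/7 + 395 = 2855/7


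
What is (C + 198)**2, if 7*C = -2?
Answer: 1915456/49 ≈ 39091.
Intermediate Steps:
C = -2/7 (C = (1/7)*(-2) = -2/7 ≈ -0.28571)
(C + 198)**2 = (-2/7 + 198)**2 = (1384/7)**2 = 1915456/49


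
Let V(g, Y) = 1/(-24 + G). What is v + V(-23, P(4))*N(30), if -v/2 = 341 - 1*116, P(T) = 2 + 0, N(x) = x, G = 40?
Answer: -3585/8 ≈ -448.13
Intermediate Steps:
P(T) = 2
V(g, Y) = 1/16 (V(g, Y) = 1/(-24 + 40) = 1/16)
v = -450 (v = -2*(341 - 1*116) = -2*(341 - 116) = -2*225 = -450)
v + V(-23, P(4))*N(30) = -450 + (1/16)*30 = -450 + 15/8 = -3585/8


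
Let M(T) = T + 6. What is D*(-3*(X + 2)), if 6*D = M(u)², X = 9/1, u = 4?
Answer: -550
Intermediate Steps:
X = 9 (X = 9*1 = 9)
M(T) = 6 + T
D = 50/3 (D = (6 + 4)²/6 = (⅙)*10² = (⅙)*100 = 50/3 ≈ 16.667)
D*(-3*(X + 2)) = 50*(-3*(9 + 2))/3 = 50*(-3*11)/3 = (50/3)*(-33) = -550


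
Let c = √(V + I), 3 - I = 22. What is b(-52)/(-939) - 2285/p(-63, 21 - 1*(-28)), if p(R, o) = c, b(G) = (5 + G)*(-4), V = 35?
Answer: -2146367/3756 ≈ -571.45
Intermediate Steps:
I = -19 (I = 3 - 1*22 = 3 - 22 = -19)
b(G) = -20 - 4*G
c = 4 (c = √(35 - 19) = √16 = 4)
p(R, o) = 4
b(-52)/(-939) - 2285/p(-63, 21 - 1*(-28)) = (-20 - 4*(-52))/(-939) - 2285/4 = (-20 + 208)*(-1/939) - 2285*¼ = 188*(-1/939) - 2285/4 = -188/939 - 2285/4 = -2146367/3756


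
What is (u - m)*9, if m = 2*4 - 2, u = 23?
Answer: 153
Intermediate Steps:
m = 6 (m = 8 - 2 = 6)
(u - m)*9 = (23 - 1*6)*9 = (23 - 6)*9 = 17*9 = 153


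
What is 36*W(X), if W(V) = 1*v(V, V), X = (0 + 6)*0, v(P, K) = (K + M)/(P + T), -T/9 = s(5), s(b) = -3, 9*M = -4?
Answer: -16/27 ≈ -0.59259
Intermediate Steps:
M = -4/9 (M = (1/9)*(-4) = -4/9 ≈ -0.44444)
T = 27 (T = -9*(-3) = 27)
v(P, K) = (-4/9 + K)/(27 + P) (v(P, K) = (K - 4/9)/(P + 27) = (-4/9 + K)/(27 + P))
X = 0 (X = 6*0 = 0)
W(V) = (-4/9 + V)/(27 + V) (W(V) = 1*((-4/9 + V)/(27 + V)) = (-4/9 + V)/(27 + V))
36*W(X) = 36*((-4/9 + 0)/(27 + 0)) = 36*(-4/9/27) = 36*((1/27)*(-4/9)) = 36*(-4/243) = -16/27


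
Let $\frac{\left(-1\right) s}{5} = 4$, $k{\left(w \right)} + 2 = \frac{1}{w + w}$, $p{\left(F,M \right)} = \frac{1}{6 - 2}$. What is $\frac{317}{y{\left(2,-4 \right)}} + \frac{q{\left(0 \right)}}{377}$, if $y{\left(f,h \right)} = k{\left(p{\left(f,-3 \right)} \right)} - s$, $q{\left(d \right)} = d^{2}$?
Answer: $\frac{317}{20} \approx 15.85$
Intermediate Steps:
$p{\left(F,M \right)} = \frac{1}{4}$
$k{\left(w \right)} = -2 + \frac{1}{2 w}$ ($k{\left(w \right)} = -2 + \frac{1}{w + w} = -2 + \frac{1}{2 w}$)
$s = -20$ ($s = \left(-5\right) 4 = -20$)
$y{\left(f,h \right)} = 20$ ($y{\left(f,h \right)} = \left(-2 + \frac{\frac{1}{\frac{1}{4}}}{2}\right) - -20 = \left(-2 + \frac{1}{2} \cdot 4\right) + 20 = \left(-2 + 2\right) + 20 = 0 + 20 = 20$)
$\frac{317}{y{\left(2,-4 \right)}} + \frac{q{\left(0 \right)}}{377} = \frac{317}{20} + \frac{0^{2}}{377} = 317 \cdot \frac{1}{20} + 0 \cdot \frac{1}{377} = \frac{317}{20} + 0 = \frac{317}{20}$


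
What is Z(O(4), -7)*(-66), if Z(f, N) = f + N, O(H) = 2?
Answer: 330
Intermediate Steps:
Z(f, N) = N + f
Z(O(4), -7)*(-66) = (-7 + 2)*(-66) = -5*(-66) = 330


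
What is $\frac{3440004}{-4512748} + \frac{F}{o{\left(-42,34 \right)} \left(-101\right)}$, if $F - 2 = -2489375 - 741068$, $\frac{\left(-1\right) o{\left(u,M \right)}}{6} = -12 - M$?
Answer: $\frac{3620568152591}{31449340812} \approx 115.12$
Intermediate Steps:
$o{\left(u,M \right)} = 72 + 6 M$ ($o{\left(u,M \right)} = - 6 \left(-12 - M\right) = 72 + 6 M$)
$F = -3230441$ ($F = 2 - 3230443 = -3230441$)
$\frac{3440004}{-4512748} + \frac{F}{o{\left(-42,34 \right)} \left(-101\right)} = \frac{3440004}{-4512748} - \frac{3230441}{\left(72 + 6 \cdot 34\right) \left(-101\right)} = 3440004 \left(- \frac{1}{4512748}\right) - \frac{3230441}{\left(72 + 204\right) \left(-101\right)} = - \frac{860001}{1128187} - \frac{3230441}{276 \left(-101\right)} = - \frac{860001}{1128187} - \frac{3230441}{-27876} = - \frac{860001}{1128187} - - \frac{3230441}{27876} = - \frac{860001}{1128187} + \frac{3230441}{27876} = \frac{3620568152591}{31449340812}$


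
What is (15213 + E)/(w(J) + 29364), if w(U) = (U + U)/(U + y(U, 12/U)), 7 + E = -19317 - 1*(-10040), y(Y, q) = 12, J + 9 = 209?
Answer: 314237/1556392 ≈ 0.20190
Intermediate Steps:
J = 200 (J = -9 + 209 = 200)
E = -9284 (E = -7 + (-19317 - 1*(-10040)) = -7 + (-19317 + 10040) = -7 - 9277 = -9284)
w(U) = 2*U/(12 + U) (w(U) = (U + U)/(U + 12) = (2*U)/(12 + U) = 2*U/(12 + U))
(15213 + E)/(w(J) + 29364) = (15213 - 9284)/(2*200/(12 + 200) + 29364) = 5929/(2*200/212 + 29364) = 5929/(2*200*(1/212) + 29364) = 5929/(100/53 + 29364) = 5929/(1556392/53) = 5929*(53/1556392) = 314237/1556392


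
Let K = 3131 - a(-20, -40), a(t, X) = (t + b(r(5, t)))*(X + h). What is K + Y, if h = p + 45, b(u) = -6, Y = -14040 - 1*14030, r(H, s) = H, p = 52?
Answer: -23457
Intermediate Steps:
Y = -28070 (Y = -14040 - 14030 = -28070)
h = 97 (h = 52 + 45 = 97)
a(t, X) = (-6 + t)*(97 + X) (a(t, X) = (t - 6)*(X + 97) = (-6 + t)*(97 + X))
K = 4613 (K = 3131 - (-582 - 6*(-40) + 97*(-20) - 40*(-20)) = 3131 - (-582 + 240 - 1940 + 800) = 3131 - 1*(-1482) = 3131 + 1482 = 4613)
K + Y = 4613 - 28070 = -23457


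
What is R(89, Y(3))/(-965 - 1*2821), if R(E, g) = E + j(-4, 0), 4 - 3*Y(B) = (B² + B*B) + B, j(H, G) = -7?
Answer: -41/1893 ≈ -0.021659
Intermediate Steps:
Y(B) = 4/3 - 2*B²/3 - B/3 (Y(B) = 4/3 - ((B² + B*B) + B)/3 = 4/3 - ((B² + B²) + B)/3 = 4/3 - (2*B² + B)/3 = 4/3 - (B + 2*B²)/3 = 4/3 + (-2*B²/3 - B/3) = 4/3 - 2*B²/3 - B/3)
R(E, g) = -7 + E (R(E, g) = E - 7 = -7 + E)
R(89, Y(3))/(-965 - 1*2821) = (-7 + 89)/(-965 - 1*2821) = 82/(-965 - 2821) = 82/(-3786) = 82*(-1/3786) = -41/1893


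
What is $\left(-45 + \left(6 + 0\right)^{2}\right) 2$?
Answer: $-18$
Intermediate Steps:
$\left(-45 + \left(6 + 0\right)^{2}\right) 2 = \left(-45 + 6^{2}\right) 2 = \left(-45 + 36\right) 2 = \left(-9\right) 2 = -18$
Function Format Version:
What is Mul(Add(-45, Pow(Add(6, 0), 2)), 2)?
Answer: -18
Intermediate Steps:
Mul(Add(-45, Pow(Add(6, 0), 2)), 2) = Mul(Add(-45, Pow(6, 2)), 2) = Mul(Add(-45, 36), 2) = Mul(-9, 2) = -18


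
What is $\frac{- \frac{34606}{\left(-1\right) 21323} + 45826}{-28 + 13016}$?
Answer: $\frac{244295601}{69235781} \approx 3.5285$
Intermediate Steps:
$\frac{- \frac{34606}{\left(-1\right) 21323} + 45826}{-28 + 13016} = \frac{- \frac{34606}{-21323} + 45826}{12988} = \left(\left(-34606\right) \left(- \frac{1}{21323}\right) + 45826\right) \frac{1}{12988} = \left(\frac{34606}{21323} + 45826\right) \frac{1}{12988} = \frac{977182404}{21323} \cdot \frac{1}{12988} = \frac{244295601}{69235781}$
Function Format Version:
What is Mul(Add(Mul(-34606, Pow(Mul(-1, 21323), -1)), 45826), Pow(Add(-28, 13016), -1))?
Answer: Rational(244295601, 69235781) ≈ 3.5285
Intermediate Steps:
Mul(Add(Mul(-34606, Pow(Mul(-1, 21323), -1)), 45826), Pow(Add(-28, 13016), -1)) = Mul(Add(Mul(-34606, Pow(-21323, -1)), 45826), Pow(12988, -1)) = Mul(Add(Mul(-34606, Rational(-1, 21323)), 45826), Rational(1, 12988)) = Mul(Add(Rational(34606, 21323), 45826), Rational(1, 12988)) = Mul(Rational(977182404, 21323), Rational(1, 12988)) = Rational(244295601, 69235781)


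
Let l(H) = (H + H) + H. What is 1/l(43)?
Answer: 1/129 ≈ 0.0077519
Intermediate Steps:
l(H) = 3*H (l(H) = 2*H + H = 3*H)
1/l(43) = 1/(3*43) = 1/129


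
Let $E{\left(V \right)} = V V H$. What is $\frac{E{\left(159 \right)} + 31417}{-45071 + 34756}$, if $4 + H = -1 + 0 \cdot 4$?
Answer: $\frac{94988}{10315} \approx 9.2087$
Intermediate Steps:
$H = -5$ ($H = -4 + \left(-1 + 0 \cdot 4\right) = -4 + \left(-1 + 0\right) = -4 - 1 = -5$)
$E{\left(V \right)} = - 5 V^{2}$ ($E{\left(V \right)} = V V \left(-5\right) = V^{2} \left(-5\right) = - 5 V^{2}$)
$\frac{E{\left(159 \right)} + 31417}{-45071 + 34756} = \frac{- 5 \cdot 159^{2} + 31417}{-45071 + 34756} = \frac{\left(-5\right) 25281 + 31417}{-10315} = \left(-126405 + 31417\right) \left(- \frac{1}{10315}\right) = \left(-94988\right) \left(- \frac{1}{10315}\right) = \frac{94988}{10315}$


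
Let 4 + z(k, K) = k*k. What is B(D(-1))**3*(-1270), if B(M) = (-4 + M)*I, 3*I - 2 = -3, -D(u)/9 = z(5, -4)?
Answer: -9130102390/27 ≈ -3.3815e+8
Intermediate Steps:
z(k, K) = -4 + k**2 (z(k, K) = -4 + k*k = -4 + k**2)
D(u) = -189 (D(u) = -9*(-4 + 5**2) = -9*(-4 + 25) = -9*21 = -189)
I = -1/3 (I = 2/3 + (1/3)*(-3) = 2/3 - 1 = -1/3 ≈ -0.33333)
B(M) = 4/3 - M/3 (B(M) = (-4 + M)*(-1/3) = 4/3 - M/3)
B(D(-1))**3*(-1270) = (4/3 - 1/3*(-189))**3*(-1270) = (4/3 + 63)**3*(-1270) = (193/3)**3*(-1270) = (7189057/27)*(-1270) = -9130102390/27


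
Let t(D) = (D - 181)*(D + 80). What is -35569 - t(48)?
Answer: -18545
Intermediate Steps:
t(D) = (-181 + D)*(80 + D)
-35569 - t(48) = -35569 - (-14480 + 48² - 101*48) = -35569 - (-14480 + 2304 - 4848) = -35569 - 1*(-17024) = -35569 + 17024 = -18545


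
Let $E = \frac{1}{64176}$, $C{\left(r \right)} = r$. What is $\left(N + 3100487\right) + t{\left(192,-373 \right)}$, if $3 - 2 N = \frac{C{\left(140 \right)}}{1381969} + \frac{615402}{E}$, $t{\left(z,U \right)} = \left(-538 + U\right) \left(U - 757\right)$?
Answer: $- \frac{54568122401383775}{2763938} \approx -1.9743 \cdot 10^{10}$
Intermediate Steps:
$E = \frac{1}{64176} \approx 1.5582 \cdot 10^{-5}$
$t{\left(z,U \right)} = \left(-757 + U\right) \left(-538 + U\right)$ ($t{\left(z,U \right)} = \left(-538 + U\right) \left(-757 + U\right) = \left(-757 + U\right) \left(-538 + U\right)$)
$N = - \frac{54579537235916921}{2763938}$ ($N = \frac{3}{2} - \frac{\frac{140}{1381969} + 615402 \frac{1}{\frac{1}{64176}}}{2} = \frac{3}{2} - \frac{140 \cdot \frac{1}{1381969} + 615402 \cdot 64176}{2} = \frac{3}{2} - \frac{\frac{140}{1381969} + 39494038752}{2} = \frac{3}{2} - \frac{27289768620031414}{1381969} = - \frac{54579537235916921}{2763938} \approx -1.9747 \cdot 10^{10}$)
$\left(N + 3100487\right) + t{\left(192,-373 \right)} = \left(- \frac{54579537235916921}{2763938} + 3100487\right) + \left(407266 + \left(-373\right)^{2} - -483035\right) = - \frac{54570967682079115}{2763938} + \left(407266 + 139129 + 483035\right) = - \frac{54570967682079115}{2763938} + 1029430 = - \frac{54568122401383775}{2763938}$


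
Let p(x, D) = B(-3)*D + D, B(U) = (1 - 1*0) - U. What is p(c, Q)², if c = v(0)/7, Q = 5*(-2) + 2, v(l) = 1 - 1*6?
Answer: 1600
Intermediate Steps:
v(l) = -5 (v(l) = 1 - 6 = -5)
Q = -8 (Q = -10 + 2 = -8)
B(U) = 1 - U (B(U) = (1 + 0) - U = 1 - U)
c = -5/7 ≈ -0.71429
p(x, D) = 5*D (p(x, D) = (1 - 1*(-3))*D + D = (1 + 3)*D + D = 4*D + D = 5*D)
p(c, Q)² = (5*(-8))² = (-40)² = 1600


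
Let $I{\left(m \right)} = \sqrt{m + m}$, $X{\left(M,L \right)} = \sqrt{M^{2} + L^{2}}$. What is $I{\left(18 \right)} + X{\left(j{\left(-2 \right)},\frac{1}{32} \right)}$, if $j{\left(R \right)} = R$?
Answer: $6 + \frac{\sqrt{4097}}{32} \approx 8.0002$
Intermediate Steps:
$X{\left(M,L \right)} = \sqrt{L^{2} + M^{2}}$
$I{\left(m \right)} = \sqrt{2} \sqrt{m}$ ($I{\left(m \right)} = \sqrt{2 m} = \sqrt{2} \sqrt{m}$)
$I{\left(18 \right)} + X{\left(j{\left(-2 \right)},\frac{1}{32} \right)} = \sqrt{2} \sqrt{18} + \sqrt{\left(\frac{1}{32}\right)^{2} + \left(-2\right)^{2}} = \sqrt{2} \cdot 3 \sqrt{2} + \sqrt{\left(\frac{1}{32}\right)^{2} + 4} = 6 + \sqrt{\frac{1}{1024} + 4} = 6 + \sqrt{\frac{4097}{1024}} = 6 + \frac{\sqrt{4097}}{32}$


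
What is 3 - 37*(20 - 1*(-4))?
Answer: -885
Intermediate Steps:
3 - 37*(20 - 1*(-4)) = 3 - 37*(20 + 4) = 3 - 37*24 = 3 - 888 = -885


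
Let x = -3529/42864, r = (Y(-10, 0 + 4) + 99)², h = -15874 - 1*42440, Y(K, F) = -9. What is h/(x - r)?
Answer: 2499571296/347201929 ≈ 7.1992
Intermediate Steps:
h = -58314 (h = -15874 - 42440 = -58314)
r = 8100 (r = (-9 + 99)² = 90² = 8100)
x = -3529/42864 (x = -3529*1/42864 = -3529/42864 ≈ -0.082330)
h/(x - r) = -58314/(-3529/42864 - 1*8100) = -58314/(-3529/42864 - 8100) = -58314/(-347201929/42864) = -58314*(-42864/347201929) = 2499571296/347201929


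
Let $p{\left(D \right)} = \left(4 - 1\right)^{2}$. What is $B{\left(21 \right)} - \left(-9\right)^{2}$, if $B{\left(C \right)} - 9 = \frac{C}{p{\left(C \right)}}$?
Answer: $- \frac{209}{3} \approx -69.667$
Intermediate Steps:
$p{\left(D \right)} = 9$ ($p{\left(D \right)} = 3^{2} = 9$)
$B{\left(C \right)} = 9 + \frac{C}{9}$
$B{\left(21 \right)} - \left(-9\right)^{2} = \left(9 + \frac{1}{9} \cdot 21\right) - \left(-9\right)^{2} = \left(9 + \frac{7}{3}\right) - 81 = \frac{34}{3} - 81 = - \frac{209}{3}$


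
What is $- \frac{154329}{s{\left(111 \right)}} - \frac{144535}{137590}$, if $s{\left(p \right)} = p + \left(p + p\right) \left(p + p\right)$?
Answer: $- \frac{1891562229}{453083870} \approx -4.1749$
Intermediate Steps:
$s{\left(p \right)} = p + 4 p^{2}$ ($s{\left(p \right)} = p + 2 p 2 p = p + 4 p^{2}$)
$- \frac{154329}{s{\left(111 \right)}} - \frac{144535}{137590} = - \frac{154329}{111 \left(1 + 4 \cdot 111\right)} - \frac{144535}{137590} = - \frac{154329}{111 \left(1 + 444\right)} - \frac{28907}{27518} = - \frac{154329}{111 \cdot 445} - \frac{28907}{27518} = - \frac{154329}{49395} - \frac{28907}{27518} = \left(-154329\right) \frac{1}{49395} - \frac{28907}{27518} = - \frac{51443}{16465} - \frac{28907}{27518} = - \frac{1891562229}{453083870}$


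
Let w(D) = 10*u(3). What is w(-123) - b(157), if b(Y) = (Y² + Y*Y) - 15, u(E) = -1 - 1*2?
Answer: -49313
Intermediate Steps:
u(E) = -3 (u(E) = -1 - 2 = -3)
b(Y) = -15 + 2*Y² (b(Y) = (Y² + Y²) - 15 = 2*Y² - 15 = -15 + 2*Y²)
w(D) = -30 (w(D) = 10*(-3) = -30)
w(-123) - b(157) = -30 - (-15 + 2*157²) = -30 - (-15 + 2*24649) = -30 - (-15 + 49298) = -30 - 1*49283 = -30 - 49283 = -49313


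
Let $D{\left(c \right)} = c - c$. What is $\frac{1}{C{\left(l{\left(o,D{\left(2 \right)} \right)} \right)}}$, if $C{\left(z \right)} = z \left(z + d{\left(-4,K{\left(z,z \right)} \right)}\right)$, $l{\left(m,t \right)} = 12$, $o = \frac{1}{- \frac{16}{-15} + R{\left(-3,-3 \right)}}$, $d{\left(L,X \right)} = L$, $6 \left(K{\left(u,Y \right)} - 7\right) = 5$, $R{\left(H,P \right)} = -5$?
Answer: $\frac{1}{96} \approx 0.010417$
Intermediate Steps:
$K{\left(u,Y \right)} = \frac{47}{6}$ ($K{\left(u,Y \right)} = 7 + \frac{1}{6} \cdot 5 = 7 + \frac{5}{6} = \frac{47}{6}$)
$D{\left(c \right)} = 0$
$o = - \frac{15}{59}$ ($o = \frac{1}{- \frac{16}{-15} - 5} = \frac{1}{\left(-16\right) \left(- \frac{1}{15}\right) - 5} = \frac{1}{\frac{16}{15} - 5} = \frac{1}{- \frac{59}{15}} = - \frac{15}{59} \approx -0.25424$)
$C{\left(z \right)} = z \left(-4 + z\right)$ ($C{\left(z \right)} = z \left(z - 4\right) = z \left(-4 + z\right)$)
$\frac{1}{C{\left(l{\left(o,D{\left(2 \right)} \right)} \right)}} = \frac{1}{12 \left(-4 + 12\right)} = \frac{1}{12 \cdot 8} = \frac{1}{96}$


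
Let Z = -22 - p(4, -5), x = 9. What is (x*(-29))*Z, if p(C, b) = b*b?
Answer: 12267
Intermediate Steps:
p(C, b) = b**2
Z = -47 (Z = -22 - 1*(-5)**2 = -22 - 1*25 = -22 - 25 = -47)
(x*(-29))*Z = (9*(-29))*(-47) = -261*(-47) = 12267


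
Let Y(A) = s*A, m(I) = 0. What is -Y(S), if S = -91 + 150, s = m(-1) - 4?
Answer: 236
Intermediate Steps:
s = -4 (s = 0 - 4 = -4)
S = 59
Y(A) = -4*A
-Y(S) = -(-4)*59 = -1*(-236) = 236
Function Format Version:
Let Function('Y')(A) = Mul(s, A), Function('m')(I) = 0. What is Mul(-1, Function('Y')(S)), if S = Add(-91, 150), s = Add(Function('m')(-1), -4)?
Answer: 236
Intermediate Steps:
s = -4 (s = Add(0, -4) = -4)
S = 59
Function('Y')(A) = Mul(-4, A)
Mul(-1, Function('Y')(S)) = Mul(-1, Mul(-4, 59)) = Mul(-1, -236) = 236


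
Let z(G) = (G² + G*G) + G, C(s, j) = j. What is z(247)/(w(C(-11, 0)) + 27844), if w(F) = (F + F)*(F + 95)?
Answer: 122265/27844 ≈ 4.3911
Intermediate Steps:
z(G) = G + 2*G² (z(G) = (G² + G²) + G = 2*G² + G = G + 2*G²)
w(F) = 2*F*(95 + F) (w(F) = (2*F)*(95 + F) = 2*F*(95 + F))
z(247)/(w(C(-11, 0)) + 27844) = (247*(1 + 2*247))/(2*0*(95 + 0) + 27844) = (247*(1 + 494))/(2*0*95 + 27844) = (247*495)/(0 + 27844) = 122265/27844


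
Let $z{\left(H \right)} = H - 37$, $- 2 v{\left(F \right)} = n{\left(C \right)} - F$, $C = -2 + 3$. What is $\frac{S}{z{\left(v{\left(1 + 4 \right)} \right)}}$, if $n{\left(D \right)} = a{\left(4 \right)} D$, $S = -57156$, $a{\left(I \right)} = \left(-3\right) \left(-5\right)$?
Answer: $\frac{9526}{7} \approx 1360.9$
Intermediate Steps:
$a{\left(I \right)} = 15$
$C = 1$
$n{\left(D \right)} = 15 D$
$v{\left(F \right)} = - \frac{15}{2} + \frac{F}{2}$ ($v{\left(F \right)} = - \frac{15 \cdot 1 - F}{2} = - \frac{15 - F}{2} = - \frac{15}{2} + \frac{F}{2}$)
$z{\left(H \right)} = -37 + H$
$\frac{S}{z{\left(v{\left(1 + 4 \right)} \right)}} = - \frac{57156}{-37 - \left(\frac{15}{2} - \frac{1 + 4}{2}\right)} = - \frac{57156}{-37 + \left(- \frac{15}{2} + \frac{1}{2} \cdot 5\right)} = - \frac{57156}{-37 + \left(- \frac{15}{2} + \frac{5}{2}\right)} = - \frac{57156}{-37 - 5} = - \frac{57156}{-42} = \left(-57156\right) \left(- \frac{1}{42}\right) = \frac{9526}{7}$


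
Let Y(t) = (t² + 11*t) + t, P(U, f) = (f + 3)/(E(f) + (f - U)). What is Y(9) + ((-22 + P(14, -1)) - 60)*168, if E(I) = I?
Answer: -13608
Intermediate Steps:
P(U, f) = (3 + f)/(-U + 2*f) (P(U, f) = (f + 3)/(f + (f - U)) = (3 + f)/(-U + 2*f))
Y(t) = t² + 12*t
Y(9) + ((-22 + P(14, -1)) - 60)*168 = 9*(12 + 9) + ((-22 + (3 - 1)/(-1*14 + 2*(-1))) - 60)*168 = 9*21 + ((-22 + 2/(-14 - 2)) - 60)*168 = 189 + ((-22 + 2/(-16)) - 60)*168 = 189 + ((-22 - 1/16*2) - 60)*168 = 189 + ((-22 - ⅛) - 60)*168 = 189 + (-177/8 - 60)*168 = 189 - 657/8*168 = 189 - 13797 = -13608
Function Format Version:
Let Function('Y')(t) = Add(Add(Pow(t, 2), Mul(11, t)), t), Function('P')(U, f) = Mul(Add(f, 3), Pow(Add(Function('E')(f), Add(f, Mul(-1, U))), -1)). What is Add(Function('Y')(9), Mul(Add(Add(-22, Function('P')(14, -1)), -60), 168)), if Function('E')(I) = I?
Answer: -13608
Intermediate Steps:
Function('P')(U, f) = Mul(Pow(Add(Mul(-1, U), Mul(2, f)), -1), Add(3, f)) (Function('P')(U, f) = Mul(Add(f, 3), Pow(Add(f, Add(f, Mul(-1, U))), -1)) = Mul(Add(3, f), Pow(Add(Mul(-1, U), Mul(2, f)), -1)) = Mul(Pow(Add(Mul(-1, U), Mul(2, f)), -1), Add(3, f)))
Function('Y')(t) = Add(Pow(t, 2), Mul(12, t))
Add(Function('Y')(9), Mul(Add(Add(-22, Function('P')(14, -1)), -60), 168)) = Add(Mul(9, Add(12, 9)), Mul(Add(Add(-22, Mul(Pow(Add(Mul(-1, 14), Mul(2, -1)), -1), Add(3, -1))), -60), 168)) = Add(Mul(9, 21), Mul(Add(Add(-22, Mul(Pow(Add(-14, -2), -1), 2)), -60), 168)) = Add(189, Mul(Add(Add(-22, Mul(Pow(-16, -1), 2)), -60), 168)) = Add(189, Mul(Add(Add(-22, Mul(Rational(-1, 16), 2)), -60), 168)) = Add(189, Mul(Add(Add(-22, Rational(-1, 8)), -60), 168)) = Add(189, Mul(Add(Rational(-177, 8), -60), 168)) = Add(189, Mul(Rational(-657, 8), 168)) = Add(189, -13797) = -13608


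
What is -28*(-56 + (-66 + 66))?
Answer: 1568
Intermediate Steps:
-28*(-56 + (-66 + 66)) = -28*(-56 + 0) = -28*(-56) = 1568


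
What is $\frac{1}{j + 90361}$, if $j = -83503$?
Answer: $\frac{1}{6858} \approx 0.00014582$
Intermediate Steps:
$\frac{1}{j + 90361} = \frac{1}{-83503 + 90361} = \frac{1}{6858}$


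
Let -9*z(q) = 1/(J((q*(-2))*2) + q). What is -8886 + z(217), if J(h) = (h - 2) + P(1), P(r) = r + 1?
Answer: -52063073/5859 ≈ -8886.0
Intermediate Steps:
P(r) = 1 + r
J(h) = h (J(h) = (h - 2) + (1 + 1) = (-2 + h) + 2 = h)
z(q) = 1/(27*q) (z(q) = -1/(9*((q*(-2))*2 + q)) = -1/(9*(-2*q*2 + q)) = -1/(9*(-4*q + q)) = -(-1/(3*q))/9 = -(-1)/(27*q) = 1/(27*q))
-8886 + z(217) = -8886 + (1/27)/217 = -8886 + (1/27)*(1/217) = -8886 + 1/5859 = -52063073/5859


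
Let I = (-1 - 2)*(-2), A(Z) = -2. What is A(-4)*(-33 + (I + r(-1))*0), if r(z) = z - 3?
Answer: 66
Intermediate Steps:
r(z) = -3 + z
I = 6 (I = -3*(-2) = 6)
A(-4)*(-33 + (I + r(-1))*0) = -2*(-33 + (6 + (-3 - 1))*0) = -2*(-33 + (6 - 4)*0) = -2*(-33 + 2*0) = -2*(-33 + 0) = -2*(-33) = 66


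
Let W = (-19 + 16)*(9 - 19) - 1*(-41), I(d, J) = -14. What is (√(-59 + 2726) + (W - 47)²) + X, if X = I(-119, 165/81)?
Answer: 562 + √2667 ≈ 613.64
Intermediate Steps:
X = -14
W = 71 (W = -3*(-10) + 41 = 30 + 41 = 71)
(√(-59 + 2726) + (W - 47)²) + X = (√(-59 + 2726) + (71 - 47)²) - 14 = (√2667 + 24²) - 14 = (√2667 + 576) - 14 = (576 + √2667) - 14 = 562 + √2667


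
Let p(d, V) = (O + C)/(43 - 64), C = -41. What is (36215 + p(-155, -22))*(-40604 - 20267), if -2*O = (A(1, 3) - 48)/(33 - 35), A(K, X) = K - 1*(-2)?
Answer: -185185956299/84 ≈ -2.2046e+9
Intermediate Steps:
A(K, X) = 2 + K (A(K, X) = K + 2 = 2 + K)
O = -45/4 (O = -((2 + 1) - 48)/(2*(33 - 35)) = -(3 - 48)/(2*(-2)) = -(-45)*(-1)/(2*2) = -½*45/2 = -45/4 ≈ -11.250)
p(d, V) = 209/84 (p(d, V) = (-45/4 - 41)/(43 - 64) = -209/4/(-21) = -209/4*(-1/21) = 209/84)
(36215 + p(-155, -22))*(-40604 - 20267) = (36215 + 209/84)*(-40604 - 20267) = (3042269/84)*(-60871) = -185185956299/84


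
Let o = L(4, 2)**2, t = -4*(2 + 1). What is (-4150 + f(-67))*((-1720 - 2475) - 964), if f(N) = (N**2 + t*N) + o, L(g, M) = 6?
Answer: -6082461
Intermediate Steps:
t = -12 (t = -4*3 = -12)
o = 36 (o = 6**2 = 36)
f(N) = 36 + N**2 - 12*N (f(N) = (N**2 - 12*N) + 36 = 36 + N**2 - 12*N)
(-4150 + f(-67))*((-1720 - 2475) - 964) = (-4150 + (36 + (-67)**2 - 12*(-67)))*((-1720 - 2475) - 964) = (-4150 + (36 + 4489 + 804))*(-4195 - 964) = (-4150 + 5329)*(-5159) = 1179*(-5159) = -6082461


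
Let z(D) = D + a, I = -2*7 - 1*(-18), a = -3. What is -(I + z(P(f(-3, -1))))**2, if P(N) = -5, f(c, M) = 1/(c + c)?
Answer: -16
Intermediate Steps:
f(c, M) = 1/(2*c)
I = 4 (I = -14 + 18 = 4)
z(D) = -3 + D (z(D) = D - 3 = -3 + D)
-(I + z(P(f(-3, -1))))**2 = -(4 + (-3 - 5))**2 = -(4 - 8)**2 = -1*(-4)**2 = -1*16 = -16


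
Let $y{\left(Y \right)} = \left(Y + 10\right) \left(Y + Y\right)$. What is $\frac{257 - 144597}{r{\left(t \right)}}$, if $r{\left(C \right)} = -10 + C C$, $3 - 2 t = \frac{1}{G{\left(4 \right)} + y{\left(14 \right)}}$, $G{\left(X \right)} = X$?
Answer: $\frac{263839663360}{14170311} \approx 18619.0$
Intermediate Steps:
$y{\left(Y \right)} = 2 Y \left(10 + Y\right)$ ($y{\left(Y \right)} = \left(10 + Y\right) 2 Y = 2 Y \left(10 + Y\right)$)
$t = \frac{2027}{1352}$ ($t = \frac{3}{2} - \frac{1}{2 \left(4 + 2 \cdot 14 \left(10 + 14\right)\right)} = \frac{3}{2} - \frac{1}{2 \left(4 + 2 \cdot 14 \cdot 24\right)} = \frac{3}{2} - \frac{1}{2 \left(4 + 672\right)} = \frac{3}{2} - \frac{1}{2 \cdot 676} = \frac{3}{2} - \frac{1}{1352} = \frac{2027}{1352} \approx 1.4993$)
$r{\left(C \right)} = -10 + C^{2}$
$\frac{257 - 144597}{r{\left(t \right)}} = \frac{257 - 144597}{-10 + \left(\frac{2027}{1352}\right)^{2}} = \frac{257 - 144597}{-10 + \frac{4108729}{1827904}} = - \frac{144340}{- \frac{14170311}{1827904}} = \left(-144340\right) \left(- \frac{1827904}{14170311}\right) = \frac{263839663360}{14170311}$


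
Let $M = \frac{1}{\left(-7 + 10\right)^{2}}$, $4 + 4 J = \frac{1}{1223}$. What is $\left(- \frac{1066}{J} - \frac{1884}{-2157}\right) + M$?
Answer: $\frac{33776597273}{31649661} \approx 1067.2$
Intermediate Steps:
$J = - \frac{4891}{4892}$ ($J = -1 + \frac{1}{4 \cdot 1223} = -1 + \frac{1}{4} \cdot \frac{1}{1223} = -1 + \frac{1}{4892} = - \frac{4891}{4892} \approx -0.9998$)
$M = \frac{1}{9}$ ($M = \frac{1}{3^{2}} = \frac{1}{9} \approx 0.11111$)
$\left(- \frac{1066}{J} - \frac{1884}{-2157}\right) + M = \left(- \frac{1066}{- \frac{4891}{4892}} - \frac{1884}{-2157}\right) + \frac{1}{9} = \left(\left(-1066\right) \left(- \frac{4892}{4891}\right) - - \frac{628}{719}\right) + \frac{1}{9} = \left(\frac{5214872}{4891} + \frac{628}{719}\right) + \frac{1}{9} = \frac{3752564516}{3516629} + \frac{1}{9} = \frac{33776597273}{31649661}$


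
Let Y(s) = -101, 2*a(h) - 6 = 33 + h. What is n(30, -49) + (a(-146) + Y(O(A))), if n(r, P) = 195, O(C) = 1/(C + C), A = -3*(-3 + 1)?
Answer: 81/2 ≈ 40.500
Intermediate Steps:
A = 6 (A = -3*(-2) = 6)
a(h) = 39/2 + h/2 (a(h) = 3 + (33 + h)/2 = 3 + (33/2 + h/2) = 39/2 + h/2)
O(C) = 1/(2*C)
n(30, -49) + (a(-146) + Y(O(A))) = 195 + ((39/2 + (1/2)*(-146)) - 101) = 195 + ((39/2 - 73) - 101) = 195 + (-107/2 - 101) = 195 - 309/2 = 81/2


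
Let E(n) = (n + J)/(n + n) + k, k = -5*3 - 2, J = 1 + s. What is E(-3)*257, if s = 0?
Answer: -12850/3 ≈ -4283.3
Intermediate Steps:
J = 1 (J = 1 + 0 = 1)
k = -17 (k = -15 - 2 = -17)
E(n) = -17 + (1 + n)/(2*n) (E(n) = (n + 1)/(n + n) - 17 = (1 + n)/((2*n)) - 17 = (1 + n)*(1/(2*n)) - 17 = (1 + n)/(2*n) - 17 = -17 + (1 + n)/(2*n))
E(-3)*257 = ((½)*(1 - 33*(-3))/(-3))*257 = ((½)*(-⅓)*(1 + 99))*257 = ((½)*(-⅓)*100)*257 = -50/3*257 = -12850/3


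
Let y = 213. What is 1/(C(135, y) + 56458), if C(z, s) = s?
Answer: 1/56671 ≈ 1.7646e-5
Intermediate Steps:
1/(C(135, y) + 56458) = 1/(213 + 56458) = 1/56671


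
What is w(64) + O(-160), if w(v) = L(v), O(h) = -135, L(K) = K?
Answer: -71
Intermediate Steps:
w(v) = v
w(64) + O(-160) = 64 - 135 = -71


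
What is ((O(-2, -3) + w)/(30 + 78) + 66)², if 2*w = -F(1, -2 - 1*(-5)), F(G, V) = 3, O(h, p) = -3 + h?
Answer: 202863049/46656 ≈ 4348.1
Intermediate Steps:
w = -3/2 (w = (-1*3)/2 = (½)*(-3) = -3/2 ≈ -1.5000)
((O(-2, -3) + w)/(30 + 78) + 66)² = (((-3 - 2) - 3/2)/(30 + 78) + 66)² = ((-5 - 3/2)/108 + 66)² = (-13/2*1/108 + 66)² = (-13/216 + 66)² = (14243/216)² = 202863049/46656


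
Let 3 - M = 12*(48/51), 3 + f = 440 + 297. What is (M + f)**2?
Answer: 152201569/289 ≈ 5.2665e+5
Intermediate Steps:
f = 734 (f = -3 + (440 + 297) = -3 + 737 = 734)
M = -141/17 (M = 3 - 12*48/51 = 3 - 12*48*(1/51) = 3 - 12*16/17 = 3 - 1*192/17 = 3 - 192/17 = -141/17 ≈ -8.2941)
(M + f)**2 = (-141/17 + 734)**2 = (12337/17)**2 = 152201569/289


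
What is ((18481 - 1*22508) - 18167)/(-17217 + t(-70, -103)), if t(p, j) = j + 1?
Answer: 7398/5773 ≈ 1.2815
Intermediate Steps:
t(p, j) = 1 + j
((18481 - 1*22508) - 18167)/(-17217 + t(-70, -103)) = ((18481 - 1*22508) - 18167)/(-17217 + (1 - 103)) = ((18481 - 22508) - 18167)/(-17217 - 102) = (-4027 - 18167)/(-17319) = -22194*(-1/17319) = 7398/5773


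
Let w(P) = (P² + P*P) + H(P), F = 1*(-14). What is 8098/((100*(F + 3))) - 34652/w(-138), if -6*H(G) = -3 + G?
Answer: -346744127/41922650 ≈ -8.2710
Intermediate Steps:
H(G) = ½ - G/6 (H(G) = -(-3 + G)/6 = ½ - G/6)
F = -14
w(P) = ½ + 2*P² - P/6 (w(P) = (P² + P*P) + (½ - P/6) = (P² + P²) + (½ - P/6) = 2*P² + (½ - P/6) = ½ + 2*P² - P/6)
8098/((100*(F + 3))) - 34652/w(-138) = 8098/((100*(-14 + 3))) - 34652/(½ + 2*(-138)² - ⅙*(-138)) = 8098/((100*(-11))) - 34652/(½ + 2*19044 + 23) = 8098/(-1100) - 34652/(½ + 38088 + 23) = 8098*(-1/1100) - 34652/76223/2 = -4049/550 - 34652*2/76223 = -4049/550 - 69304/76223 = -346744127/41922650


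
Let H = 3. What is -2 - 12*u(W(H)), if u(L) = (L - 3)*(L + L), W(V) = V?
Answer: -2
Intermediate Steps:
u(L) = 2*L*(-3 + L) (u(L) = (-3 + L)*(2*L) = 2*L*(-3 + L))
-2 - 12*u(W(H)) = -2 - 24*3*(-3 + 3) = -2 - 24*3*0 = -2 - 12*0 = -2 + 0 = -2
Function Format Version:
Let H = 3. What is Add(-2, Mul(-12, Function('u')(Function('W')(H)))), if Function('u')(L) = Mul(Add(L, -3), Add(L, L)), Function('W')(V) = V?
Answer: -2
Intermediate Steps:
Function('u')(L) = Mul(2, L, Add(-3, L)) (Function('u')(L) = Mul(Add(-3, L), Mul(2, L)) = Mul(2, L, Add(-3, L)))
Add(-2, Mul(-12, Function('u')(Function('W')(H)))) = Add(-2, Mul(-12, Mul(2, 3, Add(-3, 3)))) = Add(-2, Mul(-12, Mul(2, 3, 0))) = Add(-2, Mul(-12, 0)) = Add(-2, 0) = -2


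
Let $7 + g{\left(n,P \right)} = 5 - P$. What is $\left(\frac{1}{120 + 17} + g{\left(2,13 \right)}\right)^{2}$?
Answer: $\frac{4218916}{18769} \approx 224.78$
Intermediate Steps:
$g{\left(n,P \right)} = -2 - P$ ($g{\left(n,P \right)} = -7 - \left(-5 + P\right) = -2 - P$)
$\left(\frac{1}{120 + 17} + g{\left(2,13 \right)}\right)^{2} = \left(\frac{1}{120 + 17} - 15\right)^{2} = \left(\frac{1}{137} - 15\right)^{2} = \left(- \frac{2054}{137}\right)^{2} = \frac{4218916}{18769}$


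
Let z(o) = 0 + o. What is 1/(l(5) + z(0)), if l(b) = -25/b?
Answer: -⅕ ≈ -0.20000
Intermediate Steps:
z(o) = o
1/(l(5) + z(0)) = 1/(-25/5 + 0) = 1/(-25*⅕ + 0) = 1/(-5 + 0) = 1/(-5) = -⅕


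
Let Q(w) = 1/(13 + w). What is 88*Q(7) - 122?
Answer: -588/5 ≈ -117.60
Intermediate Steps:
88*Q(7) - 122 = 88/(13 + 7) - 122 = 88/20 - 122 = 88*(1/20) - 122 = 22/5 - 122 = -588/5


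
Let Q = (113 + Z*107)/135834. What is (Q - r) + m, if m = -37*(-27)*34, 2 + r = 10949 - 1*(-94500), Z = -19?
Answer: -1618258679/22639 ≈ -71481.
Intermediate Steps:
Q = -320/22639 (Q = (113 - 19*107)/135834 = (113 - 2033)*(1/135834) = -1920*1/135834 = -320/22639 ≈ -0.014135)
r = 105447 (r = -2 + (10949 - 1*(-94500)) = -2 + (10949 + 94500) = -2 + 105449 = 105447)
m = 33966 (m = 999*34 = 33966)
(Q - r) + m = (-320/22639 - 1*105447) + 33966 = (-320/22639 - 105447) + 33966 = -2387214953/22639 + 33966 = -1618258679/22639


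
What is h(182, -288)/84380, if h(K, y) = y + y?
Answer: -144/21095 ≈ -0.0068263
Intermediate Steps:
h(K, y) = 2*y
h(182, -288)/84380 = (2*(-288))/84380 = -576*1/84380 = -144/21095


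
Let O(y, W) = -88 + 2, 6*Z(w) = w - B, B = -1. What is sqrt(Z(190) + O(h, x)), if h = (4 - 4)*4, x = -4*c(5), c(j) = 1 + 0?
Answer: 5*I*sqrt(78)/6 ≈ 7.3598*I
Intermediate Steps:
c(j) = 1
Z(w) = 1/6 + w/6 (Z(w) = (w - 1*(-1))/6 = (w + 1)/6 = (1 + w)/6 = 1/6 + w/6)
x = -4 (x = -4*1 = -4)
h = 0 (h = 0*4 = 0)
O(y, W) = -86
sqrt(Z(190) + O(h, x)) = sqrt((1/6 + (1/6)*190) - 86) = sqrt((1/6 + 95/3) - 86) = sqrt(191/6 - 86) = sqrt(-325/6) = 5*I*sqrt(78)/6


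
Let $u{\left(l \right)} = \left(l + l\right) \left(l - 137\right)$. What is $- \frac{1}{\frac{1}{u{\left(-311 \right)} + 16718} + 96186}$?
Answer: $- \frac{295374}{28410843565} \approx -1.0397 \cdot 10^{-5}$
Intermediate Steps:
$u{\left(l \right)} = 2 l \left(-137 + l\right)$
$- \frac{1}{\frac{1}{u{\left(-311 \right)} + 16718} + 96186} = - \frac{1}{\frac{1}{2 \left(-311\right) \left(-137 - 311\right) + 16718} + 96186} = - \frac{1}{\frac{1}{2 \left(-311\right) \left(-448\right) + 16718} + 96186} = - \frac{1}{\frac{1}{278656 + 16718} + 96186} = - \frac{1}{\frac{1}{295374} + 96186} = - \frac{1}{\frac{28410843565}{295374}} = \left(-1\right) \frac{295374}{28410843565} = - \frac{295374}{28410843565}$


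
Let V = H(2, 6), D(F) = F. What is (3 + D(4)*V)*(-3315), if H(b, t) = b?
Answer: -36465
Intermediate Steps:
V = 2
(3 + D(4)*V)*(-3315) = (3 + 4*2)*(-3315) = (3 + 8)*(-3315) = 11*(-3315) = -36465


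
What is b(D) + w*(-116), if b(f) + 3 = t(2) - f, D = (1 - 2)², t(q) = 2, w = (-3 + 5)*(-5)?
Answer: 1158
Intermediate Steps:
w = -10 (w = 2*(-5) = -10)
D = 1 (D = (-1)² = 1)
b(f) = -1 - f (b(f) = -3 + (2 - f) = -1 - f)
b(D) + w*(-116) = (-1 - 1*1) - 10*(-116) = (-1 - 1) + 1160 = -2 + 1160 = 1158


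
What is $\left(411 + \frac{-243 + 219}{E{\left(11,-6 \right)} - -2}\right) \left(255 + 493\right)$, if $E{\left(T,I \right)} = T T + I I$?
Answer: $\frac{16287700}{53} \approx 3.0732 \cdot 10^{5}$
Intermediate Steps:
$E{\left(T,I \right)} = I^{2} + T^{2}$ ($E{\left(T,I \right)} = T^{2} + I^{2} = I^{2} + T^{2}$)
$\left(411 + \frac{-243 + 219}{E{\left(11,-6 \right)} - -2}\right) \left(255 + 493\right) = \left(411 + \frac{-243 + 219}{\left(\left(-6\right)^{2} + 11^{2}\right) - -2}\right) \left(255 + 493\right) = \left(411 - \frac{24}{\left(36 + 121\right) + 2}\right) 748 = \left(411 - \frac{24}{157 + 2}\right) 748 = \left(411 - \frac{24}{159}\right) 748 = \left(411 - \frac{8}{53}\right) 748 = \frac{21775}{53} \cdot 748 = \frac{16287700}{53}$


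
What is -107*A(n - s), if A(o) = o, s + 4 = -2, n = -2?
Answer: -428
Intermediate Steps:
s = -6 (s = -4 - 2 = -6)
-107*A(n - s) = -107*(-2 - 1*(-6)) = -107*(-2 + 6) = -107*4 = -428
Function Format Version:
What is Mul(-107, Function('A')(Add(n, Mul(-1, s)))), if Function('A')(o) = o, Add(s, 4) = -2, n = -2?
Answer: -428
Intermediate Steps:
s = -6 (s = Add(-4, -2) = -6)
Mul(-107, Function('A')(Add(n, Mul(-1, s)))) = Mul(-107, Add(-2, Mul(-1, -6))) = Mul(-107, Add(-2, 6)) = Mul(-107, 4) = -428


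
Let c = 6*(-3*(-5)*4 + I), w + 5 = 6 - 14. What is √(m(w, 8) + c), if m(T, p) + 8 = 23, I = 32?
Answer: 9*√7 ≈ 23.812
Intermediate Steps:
w = -13 (w = -5 + (6 - 14) = -5 - 8 = -13)
m(T, p) = 15 (m(T, p) = -8 + 23 = 15)
c = 552 (c = 6*(-3*(-5)*4 + 32) = 6*(15*4 + 32) = 6*(60 + 32) = 6*92 = 552)
√(m(w, 8) + c) = √(15 + 552) = √567 = 9*√7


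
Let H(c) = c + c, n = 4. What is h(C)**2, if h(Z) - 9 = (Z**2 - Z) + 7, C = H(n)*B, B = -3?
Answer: 379456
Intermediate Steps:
H(c) = 2*c
C = -24 (C = (2*4)*(-3) = 8*(-3) = -24)
h(Z) = 16 + Z**2 - Z (h(Z) = 9 + ((Z**2 - Z) + 7) = 9 + (7 + Z**2 - Z) = 16 + Z**2 - Z)
h(C)**2 = (16 + (-24)**2 - 1*(-24))**2 = (16 + 576 + 24)**2 = 616**2 = 379456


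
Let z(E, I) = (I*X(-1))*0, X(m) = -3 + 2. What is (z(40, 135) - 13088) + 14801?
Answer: 1713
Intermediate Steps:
X(m) = -1
z(E, I) = 0 (z(E, I) = (I*(-1))*0 = -I*0 = 0)
(z(40, 135) - 13088) + 14801 = (0 - 13088) + 14801 = -13088 + 14801 = 1713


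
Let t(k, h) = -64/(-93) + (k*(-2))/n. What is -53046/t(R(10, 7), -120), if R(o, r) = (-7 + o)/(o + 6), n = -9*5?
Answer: -197331120/2591 ≈ -76160.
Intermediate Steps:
n = -45
R(o, r) = (-7 + o)/(6 + o)
t(k, h) = 64/93 + 2*k/45 (t(k, h) = -64/(-93) + (k*(-2))/(-45) = -64*(-1/93) - 2*k*(-1/45) = 64/93 + 2*k/45)
-53046/t(R(10, 7), -120) = -53046/(64/93 + 2*((-7 + 10)/(6 + 10))/45) = -53046/(64/93 + 2*(3/16)/45) = -53046/(64/93 + 2*((1/16)*3)/45) = -53046/(64/93 + (2/45)*(3/16)) = -53046/(64/93 + 1/120) = -53046/2591/3720 = -53046*3720/2591 = -197331120/2591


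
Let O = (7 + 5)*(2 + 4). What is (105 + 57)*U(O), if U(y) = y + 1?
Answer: 11826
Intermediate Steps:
O = 72 (O = 12*6 = 72)
U(y) = 1 + y
(105 + 57)*U(O) = (105 + 57)*(1 + 72) = 162*73 = 11826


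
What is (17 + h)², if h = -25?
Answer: 64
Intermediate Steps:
(17 + h)² = (17 - 25)² = (-8)² = 64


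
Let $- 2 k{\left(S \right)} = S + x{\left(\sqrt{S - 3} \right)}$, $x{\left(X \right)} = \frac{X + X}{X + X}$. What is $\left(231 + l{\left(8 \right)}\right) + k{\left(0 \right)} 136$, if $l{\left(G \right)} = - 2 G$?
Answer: $147$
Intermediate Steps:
$x{\left(X \right)} = 1$ ($x{\left(X \right)} = \frac{2 X}{2 X} = 2 X \frac{1}{2 X} = 1$)
$k{\left(S \right)} = - \frac{1}{2} - \frac{S}{2}$ ($k{\left(S \right)} = - \frac{S + 1}{2} = - \frac{1 + S}{2} = - \frac{1}{2} - \frac{S}{2}$)
$\left(231 + l{\left(8 \right)}\right) + k{\left(0 \right)} 136 = \left(231 - 16\right) + \left(- \frac{1}{2} - 0\right) 136 = \left(231 - 16\right) + \left(- \frac{1}{2} + 0\right) 136 = 215 - 68 = 147$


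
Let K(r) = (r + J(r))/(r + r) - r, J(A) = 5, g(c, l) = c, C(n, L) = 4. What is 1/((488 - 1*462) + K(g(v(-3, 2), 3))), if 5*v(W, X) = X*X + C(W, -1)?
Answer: 80/2117 ≈ 0.037789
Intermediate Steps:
v(W, X) = ⅘ + X²/5 (v(W, X) = (X*X + 4)/5 = (X² + 4)/5 = (4 + X²)/5 = ⅘ + X²/5)
K(r) = -r + (5 + r)/(2*r) (K(r) = (r + 5)/(r + r) - r = (5 + r)/((2*r)) - r = (5 + r)*(1/(2*r)) - r = (5 + r)/(2*r) - r = -r + (5 + r)/(2*r))
1/((488 - 1*462) + K(g(v(-3, 2), 3))) = 1/((488 - 1*462) + (½ - (⅘ + (⅕)*2²) + 5/(2*(⅘ + (⅕)*2²)))) = 1/((488 - 462) + (½ - (⅘ + (⅕)*4) + 5/(2*(⅘ + (⅕)*4)))) = 1/(26 + (½ - (⅘ + ⅘) + 5/(2*(⅘ + ⅘)))) = 1/(26 + (½ - 1*8/5 + 5/(2*(8/5)))) = 1/(26 + (½ - 8/5 + (5/2)*(5/8))) = 1/(26 + (½ - 8/5 + 25/16)) = 1/(26 + 37/80) = 1/(2117/80) = 80/2117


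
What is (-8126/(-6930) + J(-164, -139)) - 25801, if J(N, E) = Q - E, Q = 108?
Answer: -88540547/3465 ≈ -25553.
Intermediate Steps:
J(N, E) = 108 - E
(-8126/(-6930) + J(-164, -139)) - 25801 = (-8126/(-6930) + (108 - 1*(-139))) - 25801 = (-8126*(-1/6930) + (108 + 139)) - 25801 = (4063/3465 + 247) - 25801 = 859918/3465 - 25801 = -88540547/3465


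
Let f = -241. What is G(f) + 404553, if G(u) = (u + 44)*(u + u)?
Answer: 499507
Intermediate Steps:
G(u) = 2*u*(44 + u) (G(u) = (44 + u)*(2*u) = 2*u*(44 + u))
G(f) + 404553 = 2*(-241)*(44 - 241) + 404553 = 2*(-241)*(-197) + 404553 = 94954 + 404553 = 499507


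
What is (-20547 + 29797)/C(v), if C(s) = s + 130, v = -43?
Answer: 9250/87 ≈ 106.32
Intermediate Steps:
C(s) = 130 + s
(-20547 + 29797)/C(v) = (-20547 + 29797)/(130 - 43) = 9250/87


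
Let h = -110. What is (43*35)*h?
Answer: -165550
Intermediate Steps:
(43*35)*h = (43*35)*(-110) = 1505*(-110) = -165550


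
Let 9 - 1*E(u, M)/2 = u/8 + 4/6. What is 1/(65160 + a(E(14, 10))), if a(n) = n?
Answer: 6/391039 ≈ 1.5344e-5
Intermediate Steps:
E(u, M) = 50/3 - u/4 (E(u, M) = 18 - 2*(u/8 + 4/6) = 18 - 2*(u*(⅛) + 4*(⅙)) = 18 - 2*(u/8 + ⅔) = 18 - 2*(⅔ + u/8) = 18 + (-4/3 - u/4) = 50/3 - u/4)
1/(65160 + a(E(14, 10))) = 1/(65160 + (50/3 - ¼*14)) = 1/(65160 + (50/3 - 7/2)) = 1/(65160 + 79/6) = 1/(391039/6) = 6/391039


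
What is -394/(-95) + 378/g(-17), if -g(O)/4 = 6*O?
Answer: 32777/6460 ≈ 5.0738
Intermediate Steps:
g(O) = -24*O
-394/(-95) + 378/g(-17) = -394/(-95) + 378/((-24*(-17))) = -394*(-1/95) + 378/408 = 394/95 + 378*(1/408) = 394/95 + 63/68 = 32777/6460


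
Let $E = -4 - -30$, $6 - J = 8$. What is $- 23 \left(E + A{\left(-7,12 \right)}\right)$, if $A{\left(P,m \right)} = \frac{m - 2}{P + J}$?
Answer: $- \frac{5152}{9} \approx -572.44$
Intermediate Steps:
$J = -2$ ($J = 6 - 8 = -2$)
$A{\left(P,m \right)} = \frac{-2 + m}{-2 + P}$ ($A{\left(P,m \right)} = \frac{m - 2}{P - 2} = \frac{-2 + m}{-2 + P}$)
$E = 26$ ($E = -4 + 30 = 26$)
$- 23 \left(E + A{\left(-7,12 \right)}\right) = - 23 \left(26 + \frac{-2 + 12}{-2 - 7}\right) = - 23 \left(26 + \frac{1}{-9} \cdot 10\right) = - 23 \left(26 - \frac{10}{9}\right) = \left(-23\right) \frac{224}{9} = - \frac{5152}{9}$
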